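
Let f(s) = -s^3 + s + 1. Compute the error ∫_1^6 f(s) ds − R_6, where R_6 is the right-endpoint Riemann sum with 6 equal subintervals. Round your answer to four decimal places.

Exact integral: ∫_1^6 f(s) ds = -301.25.
R_6 ≈ -394.826389.
Error ≈ -301.25 − (-394.826389) ≈ 93.5764.

93.5764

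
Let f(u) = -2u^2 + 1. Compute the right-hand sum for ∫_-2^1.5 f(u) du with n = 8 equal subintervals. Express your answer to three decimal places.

Δu = (1.5 − (-2))/8 = 0.4375.
Right endpoints: -1.5625, -1.125, -0.6875, -0.25, 0.1875, 0.625, 1.0625, 1.5.
f(-1.5625) = -3.8828125, f(-1.125) = -1.53125, f(-0.6875) = 0.0546875, f(-0.25) = 0.875, f(0.1875) = 0.9296875, f(0.625) = 0.21875, f(1.0625) = -1.2578125, f(1.5) = -3.5.
Sum = Δu · [f(-1.5625) + f(-1.125) + f(-0.6875) + ...].
Sum ≈ -3.541.

-3.541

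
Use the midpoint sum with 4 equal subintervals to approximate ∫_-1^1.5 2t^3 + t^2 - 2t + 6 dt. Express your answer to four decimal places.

17.0361

Δt = (1.5 − (-1))/4 = 0.625.
Midpoints: -0.6875, -0.0625, 0.5625, 1.1875.
f(-0.6875) = 14741/2048, f(-0.0625) = 12551/2048, f(0.5625) = 11361/2048, f(1.1875) = 17171/2048.
Sum = Δt · [f(-0.6875) + f(-0.0625) + f(0.5625) + f(1.1875)].
Sum ≈ 17.0361.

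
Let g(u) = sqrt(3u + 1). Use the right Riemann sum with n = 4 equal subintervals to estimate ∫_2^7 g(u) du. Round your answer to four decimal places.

Δu = (7 − 2)/4 = 1.25.
Right endpoints: 3.25, 4.5, 5.75, 7.
g(3.25) ≈ 3.2787, g(4.5) ≈ 3.8079, g(5.75) ≈ 4.2720, g(7) ≈ 4.6904.
Sum = Δu · [g(3.25) + g(4.5) + g(5.75) + g(7)].
Sum ≈ 20.0613.

20.0613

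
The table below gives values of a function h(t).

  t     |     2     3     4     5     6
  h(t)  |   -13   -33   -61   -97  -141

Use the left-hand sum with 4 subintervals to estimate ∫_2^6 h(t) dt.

-204

Δt = 1.
Sum = 1·[(-13) + (-33) + (-61) + (-97)] = -204.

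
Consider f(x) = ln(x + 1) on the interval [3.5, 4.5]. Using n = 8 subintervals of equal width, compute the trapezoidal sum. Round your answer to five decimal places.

Δx = (4.5 − 3.5)/8 = 0.125.
f(3.5) ≈ 1.50408, f(3.625) ≈ 1.53148, f(3.75) ≈ 1.55814, f(3.875) ≈ 1.58412, f(4) ≈ 1.60944, f(4.125) ≈ 1.63413, f(4.25) ≈ 1.65823, f(4.375) ≈ 1.68176, f(4.5) ≈ 1.70475.
T_8 = (Δx/2)·[f(x_0) + 2f(x_1) + ... + 2f(x_{7}) + f(x_8)].
Sum ≈ 1.60771.

1.60771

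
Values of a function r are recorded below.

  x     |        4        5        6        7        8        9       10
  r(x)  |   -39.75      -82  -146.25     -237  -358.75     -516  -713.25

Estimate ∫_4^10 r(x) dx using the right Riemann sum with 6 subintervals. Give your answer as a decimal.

-2053.25

Δx = 1.
Sum = 1·[(-82) + (-146.25) + (-237) + (-358.75) + (-516) + (-713.25)] = -2053.25.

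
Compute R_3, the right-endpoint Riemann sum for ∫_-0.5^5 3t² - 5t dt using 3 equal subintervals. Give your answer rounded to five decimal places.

Δt = (5 − (-0.5))/3 = 11/6.
Right endpoints: 4/3, 19/6, 5.
f(4/3) = -4/3, f(19/6) = 14.25, f(5) = 50.
Sum = Δt · [f(4/3) + f(19/6) + f(5)].
Sum ≈ 115.34722.

115.34722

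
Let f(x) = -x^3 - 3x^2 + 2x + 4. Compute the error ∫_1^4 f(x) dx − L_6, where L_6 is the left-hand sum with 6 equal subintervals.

-24.1875

Exact integral: ∫_1^4 f(x) dx = -99.75.
L_6 = -75.5625.
Error = -99.75 − (-75.5625) = -24.1875.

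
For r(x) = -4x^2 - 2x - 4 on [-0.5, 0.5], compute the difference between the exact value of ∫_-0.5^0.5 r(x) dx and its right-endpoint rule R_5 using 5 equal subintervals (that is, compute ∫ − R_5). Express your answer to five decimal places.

Exact integral: ∫_-0.5^0.5 r(x) dx ≈ -4.3333333.
R_5 = -4.56.
Error ≈ -4.3333333 − (-4.56) ≈ 0.22667.

0.22667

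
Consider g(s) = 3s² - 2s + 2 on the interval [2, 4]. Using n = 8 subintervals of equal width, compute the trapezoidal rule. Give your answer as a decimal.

48.0625

Δs = (4 − 2)/8 = 0.25.
g(2) = 10, g(2.25) = 12.6875, g(2.5) = 15.75, g(2.75) = 19.1875, g(3) = 23, g(3.25) = 27.1875, g(3.5) = 31.75, g(3.75) = 36.6875, g(4) = 42.
T_8 = (Δs/2)·[g(s_0) + 2g(s_1) + ... + 2g(s_{7}) + g(s_8)].
Sum = 48.0625.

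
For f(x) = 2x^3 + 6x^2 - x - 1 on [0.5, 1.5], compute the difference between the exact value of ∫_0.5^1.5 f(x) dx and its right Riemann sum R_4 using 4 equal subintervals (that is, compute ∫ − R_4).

Exact integral: ∫_0.5^1.5 f(x) dx = 7.
R_4 = 9.3125.
Error = 7 − 9.3125 = -2.3125.

-2.3125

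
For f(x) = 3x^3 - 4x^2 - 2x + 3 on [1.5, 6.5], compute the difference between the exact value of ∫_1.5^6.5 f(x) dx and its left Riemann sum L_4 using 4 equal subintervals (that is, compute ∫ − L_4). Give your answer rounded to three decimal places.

Exact integral: ∫_1.5^6.5 f(x) dx ≈ 948.33333.
L_4 = 587.65625.
Error ≈ 948.33333 − 587.65625 ≈ 360.677.

360.677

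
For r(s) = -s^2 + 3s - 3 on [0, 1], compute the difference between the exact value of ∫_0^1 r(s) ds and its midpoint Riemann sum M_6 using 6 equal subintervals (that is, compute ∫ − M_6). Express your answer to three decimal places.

Exact integral: ∫_0^1 r(s) ds ≈ -1.83333.
M_6 ≈ -1.83102.
Error ≈ -1.83333 − (-1.83102) ≈ -0.002.

-0.002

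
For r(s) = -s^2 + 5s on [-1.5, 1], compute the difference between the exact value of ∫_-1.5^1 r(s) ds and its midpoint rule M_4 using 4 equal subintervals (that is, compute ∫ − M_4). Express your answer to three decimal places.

-0.081

Exact integral: ∫_-1.5^1 r(s) ds ≈ -4.58333.
M_4 ≈ -4.50195.
Error ≈ -4.58333 − (-4.50195) ≈ -0.081.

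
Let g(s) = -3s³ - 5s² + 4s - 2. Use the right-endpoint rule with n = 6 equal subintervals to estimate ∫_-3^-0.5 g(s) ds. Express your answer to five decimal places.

-11.40987

Δs = (-0.5 − (-3))/6 = 5/12.
Right endpoints: -31/12, -13/6, -1.75, -4/3, -11/12, -0.5.
g(-31/12) = 3467/576, g(-13/6) = -3.625, g(-1.75) = -8.234375, g(-4/3) = -82/9, g(-11/12) = -1451/192, g(-0.5) = -4.875.
Sum = Δs · [g(-31/12) + g(-13/6) + g(-1.75) + ...].
Sum ≈ -11.40987.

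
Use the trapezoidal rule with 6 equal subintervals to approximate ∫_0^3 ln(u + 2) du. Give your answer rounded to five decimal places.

Δu = (3 − 0)/6 = 0.5.
f(0) ≈ 0.69315, f(0.5) ≈ 0.91629, f(1) ≈ 1.09861, f(1.5) ≈ 1.25276, f(2) ≈ 1.38629, f(2.5) ≈ 1.50408, f(3) ≈ 1.60944.
T_6 = (Δu/2)·[f(u_0) + 2f(u_1) + ... + 2f(u_{5}) + f(u_6)].
Sum ≈ 3.65467.

3.65467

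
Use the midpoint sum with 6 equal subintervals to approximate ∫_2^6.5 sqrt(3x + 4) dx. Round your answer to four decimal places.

18.2922

Δx = (6.5 − 2)/6 = 0.75.
Midpoints: 2.375, 3.125, 3.875, 4.625, 5.375, 6.125.
f(2.375) ≈ 3.3354, f(3.125) ≈ 3.6572, f(3.875) ≈ 3.9528, f(4.625) ≈ 4.2279, f(5.375) ≈ 4.4861, f(6.125) ≈ 4.7302.
Sum = Δx · [f(2.375) + f(3.125) + f(3.875) + ...].
Sum ≈ 18.2922.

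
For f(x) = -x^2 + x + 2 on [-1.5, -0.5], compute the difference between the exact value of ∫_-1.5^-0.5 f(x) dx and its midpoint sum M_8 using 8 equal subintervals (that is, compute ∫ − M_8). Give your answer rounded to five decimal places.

-0.00130

Exact integral: ∫_-1.5^-0.5 f(x) dx ≈ -0.0833333.
M_8 = -0.08203125.
Error ≈ -0.0833333 − (-0.08203125) ≈ -0.00130.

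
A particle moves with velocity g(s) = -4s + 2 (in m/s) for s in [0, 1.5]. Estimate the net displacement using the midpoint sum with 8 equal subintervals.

-1.5

Δs = (1.5 − 0)/8 = 0.1875.
Midpoints: 0.09375, 0.28125, 0.46875, 0.65625, 0.84375, 1.03125, 1.21875, 1.40625.
g(0.09375) = 1.625, g(0.28125) = 0.875, g(0.46875) = 0.125, g(0.65625) = -0.625, g(0.84375) = -1.375, g(1.03125) = -2.125, g(1.21875) = -2.875, g(1.40625) = -3.625.
Sum = Δs · [g(0.09375) + g(0.28125) + g(0.46875) + ...].
Sum = -1.5.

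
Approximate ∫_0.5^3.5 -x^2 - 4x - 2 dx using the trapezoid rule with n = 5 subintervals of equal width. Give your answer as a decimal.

-44.43

Δx = (3.5 − 0.5)/5 = 0.6.
f(0.5) = -4.25, f(1.1) = -7.61, f(1.7) = -11.69, f(2.3) = -16.49, f(2.9) = -22.01, f(3.5) = -28.25.
T_5 = (Δx/2)·[f(x_0) + 2f(x_1) + ... + 2f(x_{4}) + f(x_5)].
Sum = -44.43.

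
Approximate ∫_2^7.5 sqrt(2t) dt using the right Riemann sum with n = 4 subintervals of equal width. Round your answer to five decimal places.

Δt = (7.5 − 2)/4 = 1.375.
Right endpoints: 3.375, 4.75, 6.125, 7.5.
f(3.375) ≈ 2.59808, f(4.75) ≈ 3.08221, f(6.125) ≈ 3.50000, f(7.5) ≈ 3.87298.
Sum = Δt · [f(3.375) + f(4.75) + f(6.125) + f(7.5)].
Sum ≈ 17.94824.

17.94824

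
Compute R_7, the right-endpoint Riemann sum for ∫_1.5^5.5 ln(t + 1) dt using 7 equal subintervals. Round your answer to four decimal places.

6.1423

Δt = (5.5 − 1.5)/7 = 4/7.
Right endpoints: 29/14, 37/14, 45/14, 53/14, 61/14, 69/14, 5.5.
f(29/14) ≈ 1.1221, f(37/14) ≈ 1.2928, f(45/14) ≈ 1.4385, f(53/14) ≈ 1.5656, f(61/14) ≈ 1.6784, f(69/14) ≈ 1.7798, f(5.5) ≈ 1.8718.
Sum = Δt · [f(29/14) + f(37/14) + f(45/14) + ...].
Sum ≈ 6.1423.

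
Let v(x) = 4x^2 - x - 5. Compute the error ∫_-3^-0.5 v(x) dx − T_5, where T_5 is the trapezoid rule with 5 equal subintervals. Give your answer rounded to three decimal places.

-0.417

Exact integral: ∫_-3^-0.5 v(x) dx ≈ 27.70833.
T_5 = 28.125.
Error ≈ 27.70833 − 28.125 ≈ -0.417.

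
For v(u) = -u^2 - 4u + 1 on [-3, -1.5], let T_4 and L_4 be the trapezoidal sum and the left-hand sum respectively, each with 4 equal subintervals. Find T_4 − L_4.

T_4 = 7.08984375.
L_4 = 6.94921875.
T_4 − L_4 = 0.140625.

0.140625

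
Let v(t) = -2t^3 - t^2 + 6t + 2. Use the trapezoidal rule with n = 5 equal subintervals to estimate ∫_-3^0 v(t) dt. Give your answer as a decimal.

11.94

Δt = (0 − (-3))/5 = 0.6.
v(-3) = 29, v(-2.4) = 9.488, v(-1.8) = -0.376, v(-1.2) = -3.184, v(-0.6) = -1.528, v(0) = 2.
T_5 = (Δt/2)·[v(t_0) + 2v(t_1) + ... + 2v(t_{4}) + v(t_5)].
Sum = 11.94.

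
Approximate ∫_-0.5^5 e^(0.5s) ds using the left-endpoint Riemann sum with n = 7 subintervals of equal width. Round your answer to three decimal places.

Δs = (5 − (-0.5))/7 = 11/14.
Left endpoints: -0.5, 2/7, 15/14, 13/7, 37/14, 24/7, 59/14.
f(-0.5) ≈ 0.779, f(2/7) ≈ 1.154, f(15/14) ≈ 1.709, f(13/7) ≈ 2.531, f(37/14) ≈ 3.749, f(24/7) ≈ 5.553, f(59/14) ≈ 8.225.
Sum = Δs · [f(-0.5) + f(2/7) + f(15/14) + ...].
Sum ≈ 18.620.

18.620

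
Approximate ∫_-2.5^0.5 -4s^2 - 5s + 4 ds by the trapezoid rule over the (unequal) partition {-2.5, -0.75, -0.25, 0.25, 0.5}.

2.25

Subinterval widths: 1.75, 0.5, 0.5, 0.25.
f(-2.5) = -8.5, f(-0.75) = 5.5, f(-0.25) = 5, f(0.25) = 2.5, f(0.5) = 0.5.
On each subinterval the trapezoid contributes (Δs_i/2)·[f(s_{i-1}) + f(s_i)].
Sum = 2.25.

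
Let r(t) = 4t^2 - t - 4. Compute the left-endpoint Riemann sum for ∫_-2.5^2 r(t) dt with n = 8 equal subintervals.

Δt = (2 − (-2.5))/8 = 0.5625.
Left endpoints: -2.5, -1.9375, -1.375, -0.8125, -0.25, 0.3125, 0.875, 1.4375.
r(-2.5) = 23.5, r(-1.9375) = 12.953125, r(-1.375) = 4.9375, r(-0.8125) = -0.546875, r(-0.25) = -3.5, r(0.3125) = -3.921875, r(0.875) = -1.8125, r(1.4375) = 2.828125.
Sum = Δt · [r(-2.5) + r(-1.9375) + r(-1.375) + ...].
Sum = 19.37109375.

19.37109375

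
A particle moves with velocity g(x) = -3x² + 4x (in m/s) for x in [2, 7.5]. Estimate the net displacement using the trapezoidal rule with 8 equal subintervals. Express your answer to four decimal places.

-310.6748

Δx = (7.5 − 2)/8 = 0.6875.
g(2) = -4, g(2.6875) = -10.91796875, g(3.375) = -20.671875, g(4.0625) = -33.26171875, g(4.75) = -48.6875, g(5.4375) = -66.94921875, g(6.125) = -88.046875, g(6.8125) = -111.98046875, g(7.5) = -138.75.
T_8 = (Δx/2)·[g(x_0) + 2g(x_1) + ... + 2g(x_{7}) + g(x_8)].
Sum ≈ -310.6748.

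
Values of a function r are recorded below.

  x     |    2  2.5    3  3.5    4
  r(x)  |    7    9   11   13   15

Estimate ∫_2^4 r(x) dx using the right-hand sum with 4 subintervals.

Δx = 0.5.
Sum = 0.5·[9 + 11 + 13 + 15] = 24.

24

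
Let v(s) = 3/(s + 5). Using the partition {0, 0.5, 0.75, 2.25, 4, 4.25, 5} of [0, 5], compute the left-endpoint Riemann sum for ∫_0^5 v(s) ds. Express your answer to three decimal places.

Subinterval widths: 0.5, 0.25, 1.5, 1.75, 0.25, 0.75.
Left endpoints: 0, 0.5, 0.75, 2.25, 4, 4.25.
v(0) = 0.6, v(0.5) = 6/11, v(0.75) = 12/23, v(2.25) = 12/29, v(4) = 1/3, v(4.25) = 12/37.
Sum = Σ Δs_i · v(s_i).
Sum ≈ 2.270.

2.270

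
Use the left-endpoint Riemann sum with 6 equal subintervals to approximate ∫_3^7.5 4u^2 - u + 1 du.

439.875

Δu = (7.5 − 3)/6 = 0.75.
Left endpoints: 3, 3.75, 4.5, 5.25, 6, 6.75.
f(3) = 34, f(3.75) = 53.5, f(4.5) = 77.5, f(5.25) = 106, f(6) = 139, f(6.75) = 176.5.
Sum = Δu · [f(3) + f(3.75) + f(4.5) + ...].
Sum = 439.875.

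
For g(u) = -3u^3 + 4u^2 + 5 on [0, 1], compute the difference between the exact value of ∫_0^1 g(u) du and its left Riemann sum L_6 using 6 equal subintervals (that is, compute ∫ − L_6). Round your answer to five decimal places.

Exact integral: ∫_0^1 g(u) du ≈ 5.5833333.
L_6 ≈ 5.4976852.
Error ≈ 5.5833333 − 5.4976852 ≈ 0.08565.

0.08565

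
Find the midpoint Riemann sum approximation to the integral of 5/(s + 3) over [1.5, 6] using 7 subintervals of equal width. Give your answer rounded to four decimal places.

3.4626

Δs = (6 − 1.5)/7 = 9/14.
Midpoints: 51/28, 69/28, 87/28, 3.75, 123/28, 141/28, 159/28.
f(51/28) = 28/27, f(69/28) = 140/153, f(87/28) = 140/171, f(3.75) = 20/27, f(123/28) = 140/207, f(141/28) = 28/45, f(159/28) = 140/243.
Sum = Δs · [f(51/28) + f(69/28) + f(87/28) + ...].
Sum ≈ 3.4626.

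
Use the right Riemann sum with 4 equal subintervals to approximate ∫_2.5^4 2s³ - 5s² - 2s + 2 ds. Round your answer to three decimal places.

30.041

Δs = (4 − 2.5)/4 = 0.375.
Right endpoints: 2.875, 3.25, 3.625, 4.
f(2.875) = 2.44921875, f(3.25) = 11.34375, f(3.625) = 24.31640625, f(4) = 42.
Sum = Δs · [f(2.875) + f(3.25) + f(3.625) + f(4)].
Sum ≈ 30.041.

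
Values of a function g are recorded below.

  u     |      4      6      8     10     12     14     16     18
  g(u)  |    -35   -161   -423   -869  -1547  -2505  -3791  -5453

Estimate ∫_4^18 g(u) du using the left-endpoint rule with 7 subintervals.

-18662

Δu = 2.
Sum = 2·[(-35) + (-161) + (-423) + (-869) + (-1547) + (-2505) + (-3791)] = -18662.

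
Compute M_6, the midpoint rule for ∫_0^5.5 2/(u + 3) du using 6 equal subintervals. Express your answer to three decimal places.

2.076

Δu = (5.5 − 0)/6 = 11/12.
Midpoints: 11/24, 1.375, 55/24, 77/24, 4.125, 121/24.
f(11/24) = 48/83, f(1.375) = 16/35, f(55/24) = 48/127, f(77/24) = 48/149, f(4.125) = 16/57, f(121/24) = 48/193.
Sum = Δu · [f(11/24) + f(1.375) + f(55/24) + ...].
Sum ≈ 2.076.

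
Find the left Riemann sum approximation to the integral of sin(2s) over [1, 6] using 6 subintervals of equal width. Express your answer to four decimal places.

0.1255

Δs = (6 − 1)/6 = 5/6.
Left endpoints: 1, 11/6, 8/3, 3.5, 13/3, 31/6.
f(1) ≈ 0.9093, f(11/6) ≈ -0.5013, f(8/3) ≈ -0.8133, f(3.5) ≈ 0.6570, f(13/3) ≈ 0.6876, f(31/6) ≈ -0.7886.
Sum = Δs · [f(1) + f(11/6) + f(8/3) + ...].
Sum ≈ 0.1255.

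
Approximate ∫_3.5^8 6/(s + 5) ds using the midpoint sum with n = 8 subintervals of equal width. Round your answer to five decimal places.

Δs = (8 − 3.5)/8 = 0.5625.
Midpoints: 3.78125, 4.34375, 4.90625, 5.46875, 6.03125, 6.59375, 7.15625, 7.71875.
f(3.78125) = 192/281, f(4.34375) = 192/299, f(4.90625) = 192/317, f(5.46875) = 192/335, f(6.03125) = 192/353, f(6.59375) = 192/371, f(7.15625) = 192/389, f(7.71875) = 192/407.
Sum = Δs · [f(3.78125) + f(4.34375) + f(4.90625) + ...].
Sum ≈ 2.54867.

2.54867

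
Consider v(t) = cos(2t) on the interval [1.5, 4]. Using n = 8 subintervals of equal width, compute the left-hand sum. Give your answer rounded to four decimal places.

0.2783

Δt = (4 − 1.5)/8 = 0.3125.
Left endpoints: 1.5, 1.8125, 2.125, 2.4375, 2.75, 3.0625, 3.375, 3.6875.
v(1.5) ≈ -0.9900, v(1.8125) ≈ -0.8854, v(2.125) ≈ -0.4461, v(2.4375) ≈ 0.1619, v(2.75) ≈ 0.7087, v(3.0625) ≈ 0.9875, v(3.375) ≈ 0.8930, v(3.6875) ≈ 0.4609.
Sum = Δt · [v(1.5) + v(1.8125) + v(2.125) + ...].
Sum ≈ 0.2783.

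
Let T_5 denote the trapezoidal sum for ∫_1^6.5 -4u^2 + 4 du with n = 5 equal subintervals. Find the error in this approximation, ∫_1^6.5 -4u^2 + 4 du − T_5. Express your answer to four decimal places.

Exact integral: ∫_1^6.5 f(u) du ≈ -342.833333.
T_5 = -347.27.
Error ≈ -342.833333 − (-347.27) ≈ 4.4367.

4.4367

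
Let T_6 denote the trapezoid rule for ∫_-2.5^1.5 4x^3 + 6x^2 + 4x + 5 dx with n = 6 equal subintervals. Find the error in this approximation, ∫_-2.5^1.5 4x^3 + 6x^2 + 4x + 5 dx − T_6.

Exact integral: ∫_-2.5^1.5 f(x) dx = 16.
T_6 = 16.
Error = 16 − 16 = 0.

0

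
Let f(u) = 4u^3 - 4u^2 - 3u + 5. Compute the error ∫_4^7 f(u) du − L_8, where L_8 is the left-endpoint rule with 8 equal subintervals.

178.453125

Exact integral: ∫_4^7 f(u) du = 1738.5.
L_8 = 1560.046875.
Error = 1738.5 − 1560.046875 = 178.453125.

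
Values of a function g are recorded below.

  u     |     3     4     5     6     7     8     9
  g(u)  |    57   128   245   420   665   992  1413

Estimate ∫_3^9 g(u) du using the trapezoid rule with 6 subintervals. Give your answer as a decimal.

Δu = 1.
T_6 = (1/2)·[57 + 2·128 + 2·245 + 2·420 + 2·665 + 2·992 + 1413] = 3185.

3185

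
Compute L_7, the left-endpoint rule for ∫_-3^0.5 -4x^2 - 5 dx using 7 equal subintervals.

Δx = (0.5 − (-3))/7 = 0.5.
Left endpoints: -3, -2.5, -2, -1.5, -1, -0.5, 0.
f(-3) = -41, f(-2.5) = -30, f(-2) = -21, f(-1.5) = -14, f(-1) = -9, f(-0.5) = -6, f(0) = -5.
Sum = Δx · [f(-3) + f(-2.5) + f(-2) + ...].
Sum = -63.

-63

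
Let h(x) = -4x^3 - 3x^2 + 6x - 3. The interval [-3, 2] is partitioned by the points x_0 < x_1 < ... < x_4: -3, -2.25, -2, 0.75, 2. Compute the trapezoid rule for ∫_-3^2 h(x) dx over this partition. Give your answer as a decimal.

Subinterval widths: 0.75, 0.25, 2.75, 1.25.
h(-3) = 60, h(-2.25) = 13.875, h(-2) = 5, h(0.75) = -1.875, h(2) = -35.
On each subinterval the trapezoid contributes (Δx_i/2)·[h(x_{i-1}) + h(x_i)].
Sum = 11.3125.

11.3125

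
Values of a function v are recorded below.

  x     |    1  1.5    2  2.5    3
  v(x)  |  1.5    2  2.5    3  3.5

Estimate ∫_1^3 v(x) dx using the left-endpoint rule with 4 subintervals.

4.5

Δx = 0.5.
Sum = 0.5·[1.5 + 2 + 2.5 + 3] = 4.5.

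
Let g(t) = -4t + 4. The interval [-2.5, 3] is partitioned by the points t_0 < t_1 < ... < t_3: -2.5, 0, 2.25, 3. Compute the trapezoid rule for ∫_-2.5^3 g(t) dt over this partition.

16.5

Subinterval widths: 2.5, 2.25, 0.75.
g(-2.5) = 14, g(0) = 4, g(2.25) = -5, g(3) = -8.
On each subinterval the trapezoid contributes (Δt_i/2)·[g(t_{i-1}) + g(t_i)].
Sum = 16.5.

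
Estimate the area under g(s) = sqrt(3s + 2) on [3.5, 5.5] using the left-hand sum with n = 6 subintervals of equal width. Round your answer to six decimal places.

Δs = (5.5 − 3.5)/6 = 1/3.
Left endpoints: 3.5, 23/6, 25/6, 4.5, 29/6, 31/6.
g(3.5) ≈ 3.535534, g(23/6) ≈ 3.674235, g(25/6) ≈ 3.807887, g(4.5) ≈ 3.937004, g(29/6) ≈ 4.062019, g(31/6) ≈ 4.183300.
Sum = Δs · [g(3.5) + g(23/6) + g(25/6) + ...].
Sum ≈ 7.733326.

7.733326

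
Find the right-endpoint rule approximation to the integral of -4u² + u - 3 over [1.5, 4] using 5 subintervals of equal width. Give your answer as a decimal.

-95

Δu = (4 − 1.5)/5 = 0.5.
Right endpoints: 2, 2.5, 3, 3.5, 4.
f(2) = -17, f(2.5) = -25.5, f(3) = -36, f(3.5) = -48.5, f(4) = -63.
Sum = Δu · [f(2) + f(2.5) + f(3) + f(3.5) + f(4)].
Sum = -95.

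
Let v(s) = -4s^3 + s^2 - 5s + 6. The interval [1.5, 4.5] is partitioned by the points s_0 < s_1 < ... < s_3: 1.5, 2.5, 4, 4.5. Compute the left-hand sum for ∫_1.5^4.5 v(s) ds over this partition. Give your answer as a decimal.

Subinterval widths: 1, 1.5, 0.5.
Left endpoints: 1.5, 2.5, 4.
v(1.5) = -12.75, v(2.5) = -62.75, v(4) = -254.
Sum = Σ Δs_i · v(s_i).
Sum = -233.875.

-233.875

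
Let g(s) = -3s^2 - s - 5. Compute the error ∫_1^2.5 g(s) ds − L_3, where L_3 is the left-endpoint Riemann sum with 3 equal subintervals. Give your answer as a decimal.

-4.125

Exact integral: ∫_1^2.5 g(s) ds = -24.75.
L_3 = -20.625.
Error = -24.75 − (-20.625) = -4.125.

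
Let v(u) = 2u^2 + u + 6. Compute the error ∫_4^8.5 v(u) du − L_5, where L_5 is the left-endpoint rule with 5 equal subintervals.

Exact integral: ∫_4^8.5 v(u) du = 421.875.
L_5 = 370.44.
Error = 421.875 − 370.44 = 51.435.

51.435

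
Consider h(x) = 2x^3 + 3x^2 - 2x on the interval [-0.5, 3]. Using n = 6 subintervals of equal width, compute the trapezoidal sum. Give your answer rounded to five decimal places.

60.92795

Δx = (3 − (-0.5))/6 = 7/12.
h(-0.5) = 1.5, h(1/12) = -125/864, h(2/3) = 16/27, h(1.25) = 6.09375, h(11/6) = 506/27, h(29/12) = 35351/864, h(3) = 75.
T_6 = (Δx/2)·[h(x_0) + 2h(x_1) + ... + 2h(x_{5}) + h(x_6)].
Sum ≈ 60.92795.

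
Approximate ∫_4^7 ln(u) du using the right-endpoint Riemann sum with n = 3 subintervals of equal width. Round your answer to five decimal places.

5.34711

Δu = (7 − 4)/3 = 1.
Right endpoints: 5, 6, 7.
f(5) ≈ 1.60944, f(6) ≈ 1.79176, f(7) ≈ 1.94591.
Sum = Δu · [f(5) + f(6) + f(7)].
Sum ≈ 5.34711.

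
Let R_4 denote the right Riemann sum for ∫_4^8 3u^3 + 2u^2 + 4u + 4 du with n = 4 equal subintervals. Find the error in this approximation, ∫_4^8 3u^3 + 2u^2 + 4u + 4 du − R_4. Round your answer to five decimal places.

-765.33333

Exact integral: ∫_4^8 f(u) du ≈ 3290.6666667.
R_4 = 4056.
Error ≈ 3290.6666667 − 4056 ≈ -765.33333.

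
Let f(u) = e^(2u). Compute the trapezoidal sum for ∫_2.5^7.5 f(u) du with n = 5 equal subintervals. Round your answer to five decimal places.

2146070.14363

Δu = (7.5 − 2.5)/5 = 1.
f(2.5) ≈ 148.41316, f(3.5) ≈ 1096.63316, f(4.5) ≈ 8103.08393, f(5.5) ≈ 59874.14172, f(6.5) ≈ 442413.39201, f(7.5) ≈ 3269017.37247.
T_5 = (Δu/2)·[f(u_0) + 2f(u_1) + ... + 2f(u_{4}) + f(u_5)].
Sum ≈ 2146070.14363.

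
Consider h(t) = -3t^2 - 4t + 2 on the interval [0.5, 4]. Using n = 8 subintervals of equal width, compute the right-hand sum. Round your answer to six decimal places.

Δt = (4 − 0.5)/8 = 0.4375.
Right endpoints: 0.9375, 1.375, 1.8125, 2.25, 2.6875, 3.125, 3.5625, 4.
h(0.9375) = -4.38671875, h(1.375) = -9.171875, h(1.8125) = -15.10546875, h(2.25) = -22.1875, h(2.6875) = -30.41796875, h(3.125) = -39.796875, h(3.5625) = -50.32421875, h(4) = -62.
Sum = Δt · [h(0.9375) + h(1.375) + h(1.8125) + ...].
Sum ≈ -102.108398.

-102.108398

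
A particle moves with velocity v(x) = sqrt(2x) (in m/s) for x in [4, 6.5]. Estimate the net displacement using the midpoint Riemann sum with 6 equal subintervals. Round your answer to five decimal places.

Δx = (6.5 − 4)/6 = 5/12.
Midpoints: 101/24, 4.625, 121/24, 131/24, 5.875, 151/24.
v(101/24) ≈ 2.90115, v(4.625) ≈ 3.04138, v(121/24) ≈ 3.17543, v(131/24) ≈ 3.30404, v(5.875) ≈ 3.42783, v(151/24) ≈ 3.54730.
Sum = Δx · [v(101/24) + v(4.625) + v(121/24) + ...].
Sum ≈ 8.08213.

8.08213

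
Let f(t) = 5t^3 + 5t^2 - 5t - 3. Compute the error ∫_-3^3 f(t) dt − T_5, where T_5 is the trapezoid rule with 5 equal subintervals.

Exact integral: ∫_-3^3 f(t) dt = 72.
T_5 = 79.2.
Error = 72 − 79.2 = -7.2.

-7.2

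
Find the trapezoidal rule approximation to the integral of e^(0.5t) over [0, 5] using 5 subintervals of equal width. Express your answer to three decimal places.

Δt = (5 − 0)/5 = 1.
f(0) ≈ 1.000, f(1) ≈ 1.649, f(2) ≈ 2.718, f(3) ≈ 4.482, f(4) ≈ 7.389, f(5) ≈ 12.182.
T_5 = (Δt/2)·[f(t_0) + 2f(t_1) + ... + 2f(t_{4}) + f(t_5)].
Sum ≈ 22.829.

22.829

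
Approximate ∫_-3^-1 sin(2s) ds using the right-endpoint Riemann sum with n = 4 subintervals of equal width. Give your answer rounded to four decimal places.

Δs = (-1 − (-3))/4 = 0.5.
Right endpoints: -2.5, -2, -1.5, -1.
f(-2.5) ≈ 0.9589, f(-2) ≈ 0.7568, f(-1.5) ≈ -0.1411, f(-1) ≈ -0.9093.
Sum = Δs · [f(-2.5) + f(-2) + f(-1.5) + f(-1)].
Sum ≈ 0.3327.

0.3327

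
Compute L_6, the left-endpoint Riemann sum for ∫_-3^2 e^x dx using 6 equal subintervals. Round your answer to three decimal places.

4.701

Δx = (2 − (-3))/6 = 5/6.
Left endpoints: -3, -13/6, -4/3, -0.5, 1/3, 7/6.
f(-3) ≈ 0.050, f(-13/6) ≈ 0.115, f(-4/3) ≈ 0.264, f(-0.5) ≈ 0.607, f(1/3) ≈ 1.396, f(7/6) ≈ 3.211.
Sum = Δx · [f(-3) + f(-13/6) + f(-4/3) + ...].
Sum ≈ 4.701.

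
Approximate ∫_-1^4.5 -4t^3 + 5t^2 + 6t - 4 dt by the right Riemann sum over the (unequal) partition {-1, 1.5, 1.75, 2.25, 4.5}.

Subinterval widths: 2.5, 0.25, 0.5, 2.25.
Right endpoints: 1.5, 1.75, 2.25, 4.5.
f(1.5) = 2.75, f(1.75) = 0.375, f(2.25) = -10.75, f(4.5) = -240.25.
Sum = Σ Δt_i · f(t_i).
Sum = -538.96875.

-538.96875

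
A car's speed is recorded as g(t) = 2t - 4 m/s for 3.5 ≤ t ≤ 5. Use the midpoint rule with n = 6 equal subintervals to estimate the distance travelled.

Δt = (5 − 3.5)/6 = 0.25.
Midpoints: 3.625, 3.875, 4.125, 4.375, 4.625, 4.875.
g(3.625) = 3.25, g(3.875) = 3.75, g(4.125) = 4.25, g(4.375) = 4.75, g(4.625) = 5.25, g(4.875) = 5.75.
Sum = Δt · [g(3.625) + g(3.875) + g(4.125) + ...].
Sum = 6.75.

6.75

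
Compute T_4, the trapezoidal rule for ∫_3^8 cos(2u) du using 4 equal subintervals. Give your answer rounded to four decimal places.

-0.0018

Δu = (8 − 3)/4 = 1.25.
f(3) ≈ 0.9602, f(4.25) ≈ -0.6020, f(5.5) ≈ 0.0044, f(6.75) ≈ 0.5949, f(8) ≈ -0.9577.
T_4 = (Δu/2)·[f(u_0) + 2f(u_1) + 2f(u_2) + 2f(u_3) + f(u_4)].
Sum ≈ -0.0018.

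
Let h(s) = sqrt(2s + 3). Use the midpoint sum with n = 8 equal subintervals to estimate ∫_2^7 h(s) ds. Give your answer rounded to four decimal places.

Δs = (7 − 2)/8 = 0.625.
Midpoints: 2.3125, 2.9375, 3.5625, 4.1875, 4.8125, 5.4375, 6.0625, 6.6875.
h(2.3125) ≈ 2.7613, h(2.9375) ≈ 2.9791, h(3.5625) ≈ 3.1820, h(4.1875) ≈ 3.3727, h(4.8125) ≈ 3.5532, h(5.4375) ≈ 3.7249, h(6.0625) ≈ 3.8891, h(6.6875) ≈ 4.0466.
Sum = Δs · [h(2.3125) + h(2.9375) + h(3.5625) + ...].
Sum ≈ 17.1930.

17.1930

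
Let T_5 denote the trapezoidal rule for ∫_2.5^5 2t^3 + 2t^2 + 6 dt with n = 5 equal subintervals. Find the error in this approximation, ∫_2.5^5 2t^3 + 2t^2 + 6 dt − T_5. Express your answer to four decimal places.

Exact integral: ∫_2.5^5 f(t) dt ≈ 380.885417.
T_5 = 383.4375.
Error ≈ 380.885417 − 383.4375 ≈ -2.5521.

-2.5521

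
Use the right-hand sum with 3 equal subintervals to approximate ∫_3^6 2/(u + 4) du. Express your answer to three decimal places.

0.672

Δu = (6 − 3)/3 = 1.
Right endpoints: 4, 5, 6.
f(4) = 0.25, f(5) = 2/9, f(6) = 0.2.
Sum = Δu · [f(4) + f(5) + f(6)].
Sum ≈ 0.672.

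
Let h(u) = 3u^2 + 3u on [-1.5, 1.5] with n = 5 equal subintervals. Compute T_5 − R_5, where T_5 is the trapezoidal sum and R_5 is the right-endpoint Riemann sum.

T_5 = 7.29.
R_5 = 9.99.
T_5 − R_5 = -2.7.

-2.7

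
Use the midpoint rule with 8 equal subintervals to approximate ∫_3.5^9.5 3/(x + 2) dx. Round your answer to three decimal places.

2.211

Δx = (9.5 − 3.5)/8 = 0.75.
Midpoints: 3.875, 4.625, 5.375, 6.125, 6.875, 7.625, 8.375, 9.125.
f(3.875) = 24/47, f(4.625) = 24/53, f(5.375) = 24/59, f(6.125) = 24/65, f(6.875) = 24/71, f(7.625) = 24/77, f(8.375) = 24/83, f(9.125) = 24/89.
Sum = Δx · [f(3.875) + f(4.625) + f(5.375) + ...].
Sum ≈ 2.211.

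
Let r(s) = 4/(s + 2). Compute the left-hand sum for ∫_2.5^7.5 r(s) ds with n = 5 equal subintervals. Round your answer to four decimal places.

3.2355

Δs = (7.5 − 2.5)/5 = 1.
Left endpoints: 2.5, 3.5, 4.5, 5.5, 6.5.
r(2.5) = 8/9, r(3.5) = 8/11, r(4.5) = 8/13, r(5.5) = 8/15, r(6.5) = 8/17.
Sum = Δs · [r(2.5) + r(3.5) + r(4.5) + r(5.5) + r(6.5)].
Sum ≈ 3.2355.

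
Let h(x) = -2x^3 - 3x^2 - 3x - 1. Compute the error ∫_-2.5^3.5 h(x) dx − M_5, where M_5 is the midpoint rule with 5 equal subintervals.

-4.32

Exact integral: ∫_-2.5^3.5 h(x) dx = -129.
M_5 = -124.68.
Error = -129 − (-124.68) = -4.32.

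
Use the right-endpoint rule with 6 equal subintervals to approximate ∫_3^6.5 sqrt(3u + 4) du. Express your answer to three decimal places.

Δu = (6.5 − 3)/6 = 7/12.
Right endpoints: 43/12, 25/6, 4.75, 16/3, 71/12, 6.5.
f(43/12) ≈ 3.841, f(25/6) ≈ 4.062, f(4.75) ≈ 4.272, f(16/3) ≈ 4.472, f(71/12) ≈ 4.664, f(6.5) ≈ 4.848.
Sum = Δu · [f(43/12) + f(25/6) + f(4.75) + ...].
Sum ≈ 15.259.

15.259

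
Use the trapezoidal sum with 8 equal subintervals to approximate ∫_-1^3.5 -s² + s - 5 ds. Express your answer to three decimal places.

-31.737

Δs = (3.5 − (-1))/8 = 0.5625.
f(-1) = -7, f(-0.4375) = -5.62890625, f(0.125) = -4.890625, f(0.6875) = -4.78515625, f(1.25) = -5.3125, f(1.8125) = -6.47265625, f(2.375) = -8.265625, f(2.9375) = -10.69140625, f(3.5) = -13.75.
T_8 = (Δs/2)·[f(s_0) + 2f(s_1) + ... + 2f(s_{7}) + f(s_8)].
Sum ≈ -31.737.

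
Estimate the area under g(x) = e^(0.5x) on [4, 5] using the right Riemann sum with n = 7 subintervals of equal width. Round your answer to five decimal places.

Δx = (5 − 4)/7 = 1/7.
Right endpoints: 29/7, 30/7, 31/7, 32/7, 33/7, 34/7, 5.
g(29/7) ≈ 7.93615, g(30/7) ≈ 8.52376, g(31/7) ≈ 9.15487, g(32/7) ≈ 9.83271, g(33/7) ≈ 10.56073, g(34/7) ≈ 11.34267, g(5) ≈ 12.18249.
Sum = Δx · [g(29/7) + g(30/7) + g(31/7) + ...].
Sum ≈ 9.93334.

9.93334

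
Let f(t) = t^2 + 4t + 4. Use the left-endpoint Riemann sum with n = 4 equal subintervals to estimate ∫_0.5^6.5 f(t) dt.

152.25

Δt = (6.5 − 0.5)/4 = 1.5.
Left endpoints: 0.5, 2, 3.5, 5.
f(0.5) = 6.25, f(2) = 16, f(3.5) = 30.25, f(5) = 49.
Sum = Δt · [f(0.5) + f(2) + f(3.5) + f(5)].
Sum = 152.25.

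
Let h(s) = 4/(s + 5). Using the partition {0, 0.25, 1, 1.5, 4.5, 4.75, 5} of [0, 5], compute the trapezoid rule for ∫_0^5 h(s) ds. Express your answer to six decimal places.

Subinterval widths: 0.25, 0.75, 0.5, 3, 0.25, 0.25.
h(0) = 0.8, h(0.25) = 16/21, h(1) = 2/3, h(1.5) = 8/13, h(4.5) = 8/19, h(4.75) = 16/39, h(5) = 0.4.
On each subinterval the trapezoid contributes (Δs_i/2)·[h(s_{i-1}) + h(s_i)].
Sum ≈ 2.811317.

2.811317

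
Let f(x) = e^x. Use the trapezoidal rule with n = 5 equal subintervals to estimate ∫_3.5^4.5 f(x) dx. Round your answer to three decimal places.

Δx = (4.5 − 3.5)/5 = 0.2.
f(3.5) ≈ 33.115, f(3.7) ≈ 40.447, f(3.9) ≈ 49.402, f(4.1) ≈ 60.340, f(4.3) ≈ 73.700, f(4.5) ≈ 90.017.
T_5 = (Δx/2)·[f(x_0) + 2f(x_1) + ... + 2f(x_{4}) + f(x_5)].
Sum ≈ 57.091.

57.091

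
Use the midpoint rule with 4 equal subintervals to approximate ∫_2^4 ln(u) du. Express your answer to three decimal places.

Δu = (4 − 2)/4 = 0.5.
Midpoints: 2.25, 2.75, 3.25, 3.75.
f(2.25) ≈ 0.811, f(2.75) ≈ 1.012, f(3.25) ≈ 1.179, f(3.75) ≈ 1.322.
Sum = Δu · [f(2.25) + f(2.75) + f(3.25) + f(3.75)].
Sum ≈ 2.161.

2.161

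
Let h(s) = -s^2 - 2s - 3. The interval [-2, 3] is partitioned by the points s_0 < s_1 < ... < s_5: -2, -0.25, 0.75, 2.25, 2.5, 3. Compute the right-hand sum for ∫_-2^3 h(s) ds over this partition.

-40.953125

Subinterval widths: 1.75, 1, 1.5, 0.25, 0.5.
Right endpoints: -0.25, 0.75, 2.25, 2.5, 3.
h(-0.25) = -2.5625, h(0.75) = -5.0625, h(2.25) = -12.5625, h(2.5) = -14.25, h(3) = -18.
Sum = Σ Δs_i · h(s_i).
Sum = -40.953125.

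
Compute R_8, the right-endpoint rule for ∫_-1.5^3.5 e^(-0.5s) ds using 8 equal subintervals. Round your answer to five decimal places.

Δs = (3.5 − (-1.5))/8 = 0.625.
Right endpoints: -0.875, -0.25, 0.375, 1, 1.625, 2.25, 2.875, 3.5.
f(-0.875) ≈ 1.54883, f(-0.25) ≈ 1.13315, f(0.375) ≈ 0.82903, f(1) ≈ 0.60653, f(1.625) ≈ 0.44375, f(2.25) ≈ 0.32465, f(2.875) ≈ 0.23752, f(3.5) ≈ 0.17377.
Sum = Δs · [f(-0.875) + f(-0.25) + f(0.375) + ...].
Sum ≈ 3.31077.

3.31077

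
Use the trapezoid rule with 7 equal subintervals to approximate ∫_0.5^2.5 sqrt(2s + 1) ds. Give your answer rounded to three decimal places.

Δs = (2.5 − 0.5)/7 = 2/7.
f(0.5) ≈ 1.414, f(11/14) ≈ 1.604, f(15/14) ≈ 1.773, f(19/14) ≈ 1.927, f(23/14) ≈ 2.070, f(27/14) ≈ 2.204, f(31/14) ≈ 2.330, f(2.5) ≈ 2.449.
T_7 = (Δs/2)·[f(s_0) + 2f(s_1) + ... + 2f(s_{6}) + f(s_7)].
Sum ≈ 3.954.

3.954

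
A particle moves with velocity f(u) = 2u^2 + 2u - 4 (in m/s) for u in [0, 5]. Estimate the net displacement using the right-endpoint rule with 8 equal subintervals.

Δu = (5 − 0)/8 = 0.625.
Right endpoints: 0.625, 1.25, 1.875, 2.5, 3.125, 3.75, 4.375, 5.
f(0.625) = -1.96875, f(1.25) = 1.625, f(1.875) = 6.78125, f(2.5) = 13.5, f(3.125) = 21.78125, f(3.75) = 31.625, f(4.375) = 43.03125, f(5) = 56.
Sum = Δu · [f(0.625) + f(1.25) + f(1.875) + ...].
Sum = 107.734375.

107.734375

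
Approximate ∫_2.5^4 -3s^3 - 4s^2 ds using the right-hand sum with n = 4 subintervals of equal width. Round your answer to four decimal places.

Δs = (4 − 2.5)/4 = 0.375.
Right endpoints: 2.875, 3.25, 3.625, 4.
f(2.875) = -53429/512, f(3.25) = -145.234375, f(3.625) = -100079/512, f(4) = -256.
Sum = Δs · [f(2.875) + f(3.25) + f(3.625) + f(4)].
Sum ≈ -262.8955.

-262.8955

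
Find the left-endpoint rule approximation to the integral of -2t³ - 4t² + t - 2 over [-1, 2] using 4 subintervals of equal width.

Δt = (2 − (-1))/4 = 0.75.
Left endpoints: -1, -0.25, 0.5, 1.25.
f(-1) = -5, f(-0.25) = -2.46875, f(0.5) = -2.75, f(1.25) = -10.90625.
Sum = Δt · [f(-1) + f(-0.25) + f(0.5) + f(1.25)].
Sum = -15.84375.

-15.84375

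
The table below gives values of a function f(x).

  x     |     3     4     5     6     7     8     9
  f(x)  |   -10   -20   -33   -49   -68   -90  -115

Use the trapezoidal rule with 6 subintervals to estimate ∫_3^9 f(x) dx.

Δx = 1.
T_6 = (1/2)·[(-10) + 2·(-20) + 2·(-33) + 2·(-49) + 2·(-68) + 2·(-90) + (-115)] = -322.5.

-322.5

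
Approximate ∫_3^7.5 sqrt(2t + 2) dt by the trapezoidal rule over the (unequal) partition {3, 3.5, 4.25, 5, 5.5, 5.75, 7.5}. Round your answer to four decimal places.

15.8115

Subinterval widths: 0.5, 0.75, 0.75, 0.5, 0.25, 1.75.
f(3) ≈ 2.8284, f(3.5) ≈ 3.0000, f(4.25) ≈ 3.2404, f(5) ≈ 3.4641, f(5.5) ≈ 3.6056, f(5.75) ≈ 3.6742, f(7.5) ≈ 4.1231.
On each subinterval the trapezoid contributes (Δt_i/2)·[f(t_{i-1}) + f(t_i)].
Sum ≈ 15.8115.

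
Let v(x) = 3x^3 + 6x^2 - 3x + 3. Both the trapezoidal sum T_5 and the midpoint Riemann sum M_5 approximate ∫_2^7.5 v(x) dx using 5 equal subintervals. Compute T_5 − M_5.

81.1078125

T_5 = 3180.99375.
M_5 = 3099.8859375.
T_5 − M_5 = 81.1078125.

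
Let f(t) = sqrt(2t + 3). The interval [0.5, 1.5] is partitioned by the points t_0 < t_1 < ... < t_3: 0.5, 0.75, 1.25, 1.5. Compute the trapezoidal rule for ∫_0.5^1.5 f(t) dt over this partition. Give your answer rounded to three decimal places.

Subinterval widths: 0.25, 0.5, 0.25.
f(0.5) ≈ 2.000, f(0.75) ≈ 2.121, f(1.25) ≈ 2.345, f(1.5) ≈ 2.449.
On each subinterval the trapezoid contributes (Δt_i/2)·[f(t_{i-1}) + f(t_i)].
Sum ≈ 2.231.

2.231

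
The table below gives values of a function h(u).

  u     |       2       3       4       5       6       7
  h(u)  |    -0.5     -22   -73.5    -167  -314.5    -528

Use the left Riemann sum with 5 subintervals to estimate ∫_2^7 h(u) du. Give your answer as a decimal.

Δu = 1.
Sum = 1·[(-0.5) + (-22) + (-73.5) + (-167) + (-314.5)] = -577.5.

-577.5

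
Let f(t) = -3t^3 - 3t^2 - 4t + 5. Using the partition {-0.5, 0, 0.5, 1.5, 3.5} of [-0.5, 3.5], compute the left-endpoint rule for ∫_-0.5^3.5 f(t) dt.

-28.0625

Subinterval widths: 0.5, 0.5, 1, 2.
Left endpoints: -0.5, 0, 0.5, 1.5.
f(-0.5) = 6.625, f(0) = 5, f(0.5) = 1.875, f(1.5) = -17.875.
Sum = Σ Δt_i · f(t_i).
Sum = -28.0625.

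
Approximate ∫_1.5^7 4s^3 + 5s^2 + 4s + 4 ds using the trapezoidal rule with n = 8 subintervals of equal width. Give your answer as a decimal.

3101.7421875

Δs = (7 − 1.5)/8 = 0.6875.
f(1.5) = 34.75, f(2.1875) = 80431/1024, f(2.875) = 151.8828125, f(3.5625) = 268861/1024, f(4.25) = 418.375, f(4.9375) = 642179/1024, f(5.625) = 896.6171875, f(6.3125) = 1264273/1024, f(7) = 1649.
T_8 = (Δs/2)·[f(s_0) + 2f(s_1) + ... + 2f(s_{7}) + f(s_8)].
Sum = 3101.7421875.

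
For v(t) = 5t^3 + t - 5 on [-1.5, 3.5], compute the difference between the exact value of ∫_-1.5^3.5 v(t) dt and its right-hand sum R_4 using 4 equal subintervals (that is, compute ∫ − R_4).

Exact integral: ∫_-1.5^3.5 v(t) dt = 161.25.
R_4 = 328.4375.
Error = 161.25 − 328.4375 = -167.1875.

-167.1875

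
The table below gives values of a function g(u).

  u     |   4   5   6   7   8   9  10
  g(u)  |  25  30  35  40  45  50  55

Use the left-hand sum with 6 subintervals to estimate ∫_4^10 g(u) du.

225

Δu = 1.
Sum = 1·[25 + 30 + 35 + 40 + 45 + 50] = 225.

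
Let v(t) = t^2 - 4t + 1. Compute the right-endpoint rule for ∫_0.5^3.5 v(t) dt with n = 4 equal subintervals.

-6.46875

Δt = (3.5 − 0.5)/4 = 0.75.
Right endpoints: 1.25, 2, 2.75, 3.5.
v(1.25) = -2.4375, v(2) = -3, v(2.75) = -2.4375, v(3.5) = -0.75.
Sum = Δt · [v(1.25) + v(2) + v(2.75) + v(3.5)].
Sum = -6.46875.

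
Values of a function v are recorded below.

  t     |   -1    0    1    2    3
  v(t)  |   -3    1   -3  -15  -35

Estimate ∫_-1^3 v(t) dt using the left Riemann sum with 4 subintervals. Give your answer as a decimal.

-20

Δt = 1.
Sum = 1·[(-3) + 1 + (-3) + (-15)] = -20.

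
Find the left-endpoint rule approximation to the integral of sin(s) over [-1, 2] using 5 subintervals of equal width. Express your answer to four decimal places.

Δs = (2 − (-1))/5 = 0.6.
Left endpoints: -1, -0.4, 0.2, 0.8, 1.4.
f(-1) ≈ -0.8415, f(-0.4) ≈ -0.3894, f(0.2) ≈ 0.1987, f(0.8) ≈ 0.7174, f(1.4) ≈ 0.9854.
Sum = Δs · [f(-1) + f(-0.4) + f(0.2) + f(0.8) + f(1.4)].
Sum ≈ 0.4024.

0.4024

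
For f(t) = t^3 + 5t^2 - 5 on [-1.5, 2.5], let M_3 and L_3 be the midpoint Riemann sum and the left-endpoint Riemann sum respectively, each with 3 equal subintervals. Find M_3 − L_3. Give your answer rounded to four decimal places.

14.4444

M_3 ≈ 16.314815.
L_3 ≈ 1.870370.
M_3 − L_3 ≈ 14.4444.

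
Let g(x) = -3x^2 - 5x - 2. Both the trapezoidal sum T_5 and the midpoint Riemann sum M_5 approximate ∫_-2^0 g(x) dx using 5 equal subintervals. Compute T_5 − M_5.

T_5 = -2.16.
M_5 = -1.92.
T_5 − M_5 = -0.24.

-0.24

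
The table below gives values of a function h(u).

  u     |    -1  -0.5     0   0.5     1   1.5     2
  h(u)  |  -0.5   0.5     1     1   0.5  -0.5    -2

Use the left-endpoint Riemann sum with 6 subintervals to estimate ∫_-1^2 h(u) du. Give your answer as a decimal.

Δu = 0.5.
Sum = 0.5·[(-0.5) + 0.5 + 1 + 1 + 0.5 + (-0.5)] = 1.

1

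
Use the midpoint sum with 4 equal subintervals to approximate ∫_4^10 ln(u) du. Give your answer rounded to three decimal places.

Δu = (10 − 4)/4 = 1.5.
Midpoints: 4.75, 6.25, 7.75, 9.25.
f(4.75) ≈ 1.558, f(6.25) ≈ 1.833, f(7.75) ≈ 2.048, f(9.25) ≈ 2.225.
Sum = Δu · [f(4.75) + f(6.25) + f(7.75) + f(9.25)].
Sum ≈ 11.495.

11.495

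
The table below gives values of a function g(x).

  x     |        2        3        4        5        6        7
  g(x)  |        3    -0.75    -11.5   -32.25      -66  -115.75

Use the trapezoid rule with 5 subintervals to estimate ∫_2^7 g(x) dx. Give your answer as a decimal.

-166.875

Δx = 1.
T_5 = (1/2)·[3 + 2·(-0.75) + 2·(-11.5) + 2·(-32.25) + 2·(-66) + (-115.75)] = -166.875.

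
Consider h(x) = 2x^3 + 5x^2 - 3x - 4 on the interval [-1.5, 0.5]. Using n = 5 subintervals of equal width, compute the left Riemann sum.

Δx = (0.5 − (-1.5))/5 = 0.4.
Left endpoints: -1.5, -1.1, -0.7, -0.3, 0.1.
h(-1.5) = 5, h(-1.1) = 2.688, h(-0.7) = -0.136, h(-0.3) = -2.704, h(0.1) = -4.248.
Sum = Δx · [h(-1.5) + h(-1.1) + h(-0.7) + h(-0.3) + h(0.1)].
Sum = 0.24.

0.24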